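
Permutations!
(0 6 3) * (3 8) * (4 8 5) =[6, 1, 2, 0, 8, 4, 5, 7, 3] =(0 6 5 4 8 3)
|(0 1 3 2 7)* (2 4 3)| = 4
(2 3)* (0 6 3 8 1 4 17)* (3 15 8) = (0 6 15 8 1 4 17)(2 3) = [6, 4, 3, 2, 17, 5, 15, 7, 1, 9, 10, 11, 12, 13, 14, 8, 16, 0]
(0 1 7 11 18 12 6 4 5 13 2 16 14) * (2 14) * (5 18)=(0 1 7 11 5 13 14)(2 16)(4 18 12 6)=[1, 7, 16, 3, 18, 13, 4, 11, 8, 9, 10, 5, 6, 14, 0, 15, 2, 17, 12]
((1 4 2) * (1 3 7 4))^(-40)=(7)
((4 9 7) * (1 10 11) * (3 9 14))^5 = (14)(1 11 10)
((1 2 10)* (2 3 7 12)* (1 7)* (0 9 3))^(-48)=(12)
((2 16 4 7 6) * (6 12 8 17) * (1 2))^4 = ((1 2 16 4 7 12 8 17 6))^4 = (1 7 6 4 17 16 8 2 12)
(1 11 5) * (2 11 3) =(1 3 2 11 5) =[0, 3, 11, 2, 4, 1, 6, 7, 8, 9, 10, 5]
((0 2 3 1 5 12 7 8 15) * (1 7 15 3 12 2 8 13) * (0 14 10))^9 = (0 15 5 7)(1 3 10 12)(2 13 8 14)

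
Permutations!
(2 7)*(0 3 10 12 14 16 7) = (0 3 10 12 14 16 7 2) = [3, 1, 0, 10, 4, 5, 6, 2, 8, 9, 12, 11, 14, 13, 16, 15, 7]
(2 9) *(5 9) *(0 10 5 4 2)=(0 10 5 9)(2 4)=[10, 1, 4, 3, 2, 9, 6, 7, 8, 0, 5]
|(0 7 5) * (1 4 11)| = |(0 7 5)(1 4 11)| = 3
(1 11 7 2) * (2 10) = (1 11 7 10 2) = [0, 11, 1, 3, 4, 5, 6, 10, 8, 9, 2, 7]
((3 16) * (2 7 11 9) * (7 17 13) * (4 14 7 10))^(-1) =(2 9 11 7 14 4 10 13 17)(3 16)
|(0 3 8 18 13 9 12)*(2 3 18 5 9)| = 9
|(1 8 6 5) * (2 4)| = |(1 8 6 5)(2 4)| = 4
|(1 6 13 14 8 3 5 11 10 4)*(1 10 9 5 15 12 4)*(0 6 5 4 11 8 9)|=14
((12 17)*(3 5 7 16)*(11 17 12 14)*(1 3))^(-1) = (1 16 7 5 3)(11 14 17)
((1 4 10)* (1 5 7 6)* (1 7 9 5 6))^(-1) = (1 7 6 10 4)(5 9)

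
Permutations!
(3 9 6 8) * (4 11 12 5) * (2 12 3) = (2 12 5 4 11 3 9 6 8) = [0, 1, 12, 9, 11, 4, 8, 7, 2, 6, 10, 3, 5]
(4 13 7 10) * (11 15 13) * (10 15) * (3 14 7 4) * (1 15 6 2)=(1 15 13 4 11 10 3 14 7 6 2)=[0, 15, 1, 14, 11, 5, 2, 6, 8, 9, 3, 10, 12, 4, 7, 13]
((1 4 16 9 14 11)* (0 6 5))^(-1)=((0 6 5)(1 4 16 9 14 11))^(-1)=(0 5 6)(1 11 14 9 16 4)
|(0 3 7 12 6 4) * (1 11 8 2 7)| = |(0 3 1 11 8 2 7 12 6 4)| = 10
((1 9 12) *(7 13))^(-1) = (1 12 9)(7 13)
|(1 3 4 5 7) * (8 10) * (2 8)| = |(1 3 4 5 7)(2 8 10)| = 15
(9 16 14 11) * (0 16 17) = [16, 1, 2, 3, 4, 5, 6, 7, 8, 17, 10, 9, 12, 13, 11, 15, 14, 0] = (0 16 14 11 9 17)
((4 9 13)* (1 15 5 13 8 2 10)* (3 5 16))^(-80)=((1 15 16 3 5 13 4 9 8 2 10))^(-80)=(1 8 13 16 10 9 5 15 2 4 3)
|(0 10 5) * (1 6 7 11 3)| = 15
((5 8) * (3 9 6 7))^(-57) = ((3 9 6 7)(5 8))^(-57) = (3 7 6 9)(5 8)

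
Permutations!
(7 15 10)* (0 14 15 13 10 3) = (0 14 15 3)(7 13 10) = [14, 1, 2, 0, 4, 5, 6, 13, 8, 9, 7, 11, 12, 10, 15, 3]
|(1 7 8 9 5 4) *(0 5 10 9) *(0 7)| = |(0 5 4 1)(7 8)(9 10)| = 4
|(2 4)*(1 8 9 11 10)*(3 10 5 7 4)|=|(1 8 9 11 5 7 4 2 3 10)|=10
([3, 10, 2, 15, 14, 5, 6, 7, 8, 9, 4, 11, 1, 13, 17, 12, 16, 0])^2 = [15, 4, 2, 12, 17, 5, 6, 7, 8, 9, 14, 11, 10, 13, 0, 1, 16, 3]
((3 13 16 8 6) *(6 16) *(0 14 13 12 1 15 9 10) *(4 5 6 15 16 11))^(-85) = ((0 14 13 15 9 10)(1 16 8 11 4 5 6 3 12))^(-85) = (0 10 9 15 13 14)(1 5 16 6 8 3 11 12 4)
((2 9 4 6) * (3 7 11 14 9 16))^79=(2 4 14 7 16 6 9 11 3)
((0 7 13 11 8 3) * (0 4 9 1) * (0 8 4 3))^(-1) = (0 8 1 9 4 11 13 7) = ((0 7 13 11 4 9 1 8))^(-1)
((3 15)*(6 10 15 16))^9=((3 16 6 10 15))^9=(3 15 10 6 16)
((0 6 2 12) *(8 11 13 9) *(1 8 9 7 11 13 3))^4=(1 11 13)(3 7 8)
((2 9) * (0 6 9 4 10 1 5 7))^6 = (0 1 2)(4 6 5)(7 10 9)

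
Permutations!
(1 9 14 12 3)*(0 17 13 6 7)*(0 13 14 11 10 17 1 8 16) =[1, 9, 2, 8, 4, 5, 7, 13, 16, 11, 17, 10, 3, 6, 12, 15, 0, 14] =(0 1 9 11 10 17 14 12 3 8 16)(6 7 13)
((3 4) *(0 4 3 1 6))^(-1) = (0 6 1 4)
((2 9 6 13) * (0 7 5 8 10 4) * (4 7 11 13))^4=(0 9 11 6 13 4 2)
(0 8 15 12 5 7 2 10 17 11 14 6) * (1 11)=(0 8 15 12 5 7 2 10 17 1 11 14 6)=[8, 11, 10, 3, 4, 7, 0, 2, 15, 9, 17, 14, 5, 13, 6, 12, 16, 1]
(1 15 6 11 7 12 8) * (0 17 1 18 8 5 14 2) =(0 17 1 15 6 11 7 12 5 14 2)(8 18) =[17, 15, 0, 3, 4, 14, 11, 12, 18, 9, 10, 7, 5, 13, 2, 6, 16, 1, 8]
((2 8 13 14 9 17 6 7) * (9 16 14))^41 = ((2 8 13 9 17 6 7)(14 16))^41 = (2 7 6 17 9 13 8)(14 16)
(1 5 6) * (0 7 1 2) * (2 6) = [7, 5, 0, 3, 4, 2, 6, 1] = (0 7 1 5 2)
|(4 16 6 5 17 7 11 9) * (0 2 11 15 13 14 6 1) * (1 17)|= 14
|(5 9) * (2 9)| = |(2 9 5)| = 3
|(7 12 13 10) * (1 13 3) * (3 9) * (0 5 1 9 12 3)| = |(0 5 1 13 10 7 3 9)| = 8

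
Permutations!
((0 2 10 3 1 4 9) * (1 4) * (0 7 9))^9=((0 2 10 3 4)(7 9))^9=(0 4 3 10 2)(7 9)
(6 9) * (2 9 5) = [0, 1, 9, 3, 4, 2, 5, 7, 8, 6] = (2 9 6 5)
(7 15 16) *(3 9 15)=[0, 1, 2, 9, 4, 5, 6, 3, 8, 15, 10, 11, 12, 13, 14, 16, 7]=(3 9 15 16 7)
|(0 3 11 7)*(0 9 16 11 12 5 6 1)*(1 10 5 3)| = |(0 1)(3 12)(5 6 10)(7 9 16 11)| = 12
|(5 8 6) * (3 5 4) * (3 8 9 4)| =6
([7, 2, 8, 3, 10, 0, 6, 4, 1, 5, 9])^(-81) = (0 10)(4 5)(7 9)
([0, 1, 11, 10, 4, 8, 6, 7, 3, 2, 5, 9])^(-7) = [0, 1, 9, 10, 4, 8, 6, 7, 3, 11, 5, 2]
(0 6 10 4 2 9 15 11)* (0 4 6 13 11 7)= [13, 1, 9, 3, 2, 5, 10, 0, 8, 15, 6, 4, 12, 11, 14, 7]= (0 13 11 4 2 9 15 7)(6 10)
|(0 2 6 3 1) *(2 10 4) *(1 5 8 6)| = 20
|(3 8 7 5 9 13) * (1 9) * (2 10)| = |(1 9 13 3 8 7 5)(2 10)| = 14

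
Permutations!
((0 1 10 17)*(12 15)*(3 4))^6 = (0 10)(1 17)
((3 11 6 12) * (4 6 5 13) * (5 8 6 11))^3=((3 5 13 4 11 8 6 12))^3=(3 4 6 5 11 12 13 8)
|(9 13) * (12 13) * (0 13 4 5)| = 6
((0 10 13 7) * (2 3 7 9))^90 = ((0 10 13 9 2 3 7))^90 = (0 7 3 2 9 13 10)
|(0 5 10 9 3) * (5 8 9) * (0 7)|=10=|(0 8 9 3 7)(5 10)|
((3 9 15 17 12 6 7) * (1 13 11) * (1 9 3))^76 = ((1 13 11 9 15 17 12 6 7))^76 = (1 15 7 9 6 11 12 13 17)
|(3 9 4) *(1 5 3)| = |(1 5 3 9 4)| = 5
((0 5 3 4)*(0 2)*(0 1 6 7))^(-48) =((0 5 3 4 2 1 6 7))^(-48) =(7)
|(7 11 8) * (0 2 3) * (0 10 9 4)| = 6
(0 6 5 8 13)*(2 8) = [6, 1, 8, 3, 4, 2, 5, 7, 13, 9, 10, 11, 12, 0] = (0 6 5 2 8 13)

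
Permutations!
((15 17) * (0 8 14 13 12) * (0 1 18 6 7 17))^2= ((0 8 14 13 12 1 18 6 7 17 15))^2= (0 14 12 18 7 15 8 13 1 6 17)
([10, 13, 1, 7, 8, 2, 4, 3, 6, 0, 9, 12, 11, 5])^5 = (0 9 10)(1 13 5 2)(3 7)(4 6 8)(11 12)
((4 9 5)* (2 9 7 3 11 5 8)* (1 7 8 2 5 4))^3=(1 11 5 3 8 7 4)(2 9)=((1 7 3 11 4 8 5)(2 9))^3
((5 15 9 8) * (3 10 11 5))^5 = (3 9 5 10 8 15 11)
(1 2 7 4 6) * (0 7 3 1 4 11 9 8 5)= (0 7 11 9 8 5)(1 2 3)(4 6)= [7, 2, 3, 1, 6, 0, 4, 11, 5, 8, 10, 9]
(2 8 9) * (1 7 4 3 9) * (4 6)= [0, 7, 8, 9, 3, 5, 4, 6, 1, 2]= (1 7 6 4 3 9 2 8)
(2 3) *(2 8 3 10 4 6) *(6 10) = [0, 1, 6, 8, 10, 5, 2, 7, 3, 9, 4] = (2 6)(3 8)(4 10)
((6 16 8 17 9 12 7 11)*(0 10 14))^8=(17)(0 14 10)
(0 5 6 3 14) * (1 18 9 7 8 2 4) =(0 5 6 3 14)(1 18 9 7 8 2 4) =[5, 18, 4, 14, 1, 6, 3, 8, 2, 7, 10, 11, 12, 13, 0, 15, 16, 17, 9]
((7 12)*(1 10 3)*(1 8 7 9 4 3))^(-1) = (1 10)(3 4 9 12 7 8)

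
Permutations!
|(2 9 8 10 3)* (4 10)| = 6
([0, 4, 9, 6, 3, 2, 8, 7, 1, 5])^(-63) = [0, 3, 2, 8, 6, 5, 1, 7, 4, 9]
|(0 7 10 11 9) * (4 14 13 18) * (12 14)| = |(0 7 10 11 9)(4 12 14 13 18)| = 5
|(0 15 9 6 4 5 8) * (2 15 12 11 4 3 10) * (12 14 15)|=|(0 14 15 9 6 3 10 2 12 11 4 5 8)|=13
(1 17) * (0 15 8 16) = (0 15 8 16)(1 17) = [15, 17, 2, 3, 4, 5, 6, 7, 16, 9, 10, 11, 12, 13, 14, 8, 0, 1]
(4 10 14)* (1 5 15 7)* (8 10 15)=(1 5 8 10 14 4 15 7)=[0, 5, 2, 3, 15, 8, 6, 1, 10, 9, 14, 11, 12, 13, 4, 7]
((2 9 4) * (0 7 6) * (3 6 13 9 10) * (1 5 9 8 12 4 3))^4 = ((0 7 13 8 12 4 2 10 1 5 9 3 6))^4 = (0 12 1 6 8 10 3 13 2 9 7 4 5)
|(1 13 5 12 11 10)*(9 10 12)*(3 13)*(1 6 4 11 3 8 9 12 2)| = |(1 8 9 10 6 4 11 2)(3 13 5 12)| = 8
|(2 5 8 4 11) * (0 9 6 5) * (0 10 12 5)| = |(0 9 6)(2 10 12 5 8 4 11)| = 21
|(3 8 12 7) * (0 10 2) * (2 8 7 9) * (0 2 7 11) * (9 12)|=|(12)(0 10 8 9 7 3 11)|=7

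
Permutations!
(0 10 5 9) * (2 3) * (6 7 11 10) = (0 6 7 11 10 5 9)(2 3) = [6, 1, 3, 2, 4, 9, 7, 11, 8, 0, 5, 10]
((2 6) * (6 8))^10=((2 8 6))^10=(2 8 6)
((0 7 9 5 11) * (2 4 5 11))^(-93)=((0 7 9 11)(2 4 5))^(-93)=(0 11 9 7)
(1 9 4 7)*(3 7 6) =(1 9 4 6 3 7) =[0, 9, 2, 7, 6, 5, 3, 1, 8, 4]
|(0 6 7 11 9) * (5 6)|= 6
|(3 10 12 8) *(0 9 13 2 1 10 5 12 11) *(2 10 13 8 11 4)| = |(0 9 8 3 5 12 11)(1 13 10 4 2)| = 35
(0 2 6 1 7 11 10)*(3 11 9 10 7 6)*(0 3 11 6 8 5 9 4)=(0 2 11 7 4)(1 8 5 9 10 3 6)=[2, 8, 11, 6, 0, 9, 1, 4, 5, 10, 3, 7]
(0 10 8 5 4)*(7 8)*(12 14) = (0 10 7 8 5 4)(12 14) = [10, 1, 2, 3, 0, 4, 6, 8, 5, 9, 7, 11, 14, 13, 12]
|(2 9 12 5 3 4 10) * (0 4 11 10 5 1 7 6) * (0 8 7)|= |(0 4 5 3 11 10 2 9 12 1)(6 8 7)|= 30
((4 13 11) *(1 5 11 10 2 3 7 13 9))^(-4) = (1 5 11 4 9)(2 3 7 13 10)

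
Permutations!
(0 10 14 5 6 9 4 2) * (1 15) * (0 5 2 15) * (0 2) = (0 10 14)(1 2 5 6 9 4 15) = [10, 2, 5, 3, 15, 6, 9, 7, 8, 4, 14, 11, 12, 13, 0, 1]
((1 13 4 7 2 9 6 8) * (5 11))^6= (1 6 2 4)(7 13 8 9)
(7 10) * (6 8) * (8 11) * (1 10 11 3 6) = [0, 10, 2, 6, 4, 5, 3, 11, 1, 9, 7, 8] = (1 10 7 11 8)(3 6)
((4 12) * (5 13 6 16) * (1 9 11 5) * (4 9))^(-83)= ((1 4 12 9 11 5 13 6 16))^(-83)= (1 6 5 9 4 16 13 11 12)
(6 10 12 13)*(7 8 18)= (6 10 12 13)(7 8 18)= [0, 1, 2, 3, 4, 5, 10, 8, 18, 9, 12, 11, 13, 6, 14, 15, 16, 17, 7]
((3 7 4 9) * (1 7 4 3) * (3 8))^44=(1 8 4)(3 9 7)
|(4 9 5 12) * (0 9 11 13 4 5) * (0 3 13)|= |(0 9 3 13 4 11)(5 12)|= 6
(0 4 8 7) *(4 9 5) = (0 9 5 4 8 7) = [9, 1, 2, 3, 8, 4, 6, 0, 7, 5]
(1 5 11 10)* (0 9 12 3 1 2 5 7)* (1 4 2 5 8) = (0 9 12 3 4 2 8 1 7)(5 11 10) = [9, 7, 8, 4, 2, 11, 6, 0, 1, 12, 5, 10, 3]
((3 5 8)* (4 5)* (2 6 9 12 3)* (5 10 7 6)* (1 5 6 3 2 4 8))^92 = (12)(3 4 7 8 10)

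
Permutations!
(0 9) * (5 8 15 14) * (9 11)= [11, 1, 2, 3, 4, 8, 6, 7, 15, 0, 10, 9, 12, 13, 5, 14]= (0 11 9)(5 8 15 14)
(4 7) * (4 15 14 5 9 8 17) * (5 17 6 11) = (4 7 15 14 17)(5 9 8 6 11) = [0, 1, 2, 3, 7, 9, 11, 15, 6, 8, 10, 5, 12, 13, 17, 14, 16, 4]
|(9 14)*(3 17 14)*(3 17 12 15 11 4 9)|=|(3 12 15 11 4 9 17 14)|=8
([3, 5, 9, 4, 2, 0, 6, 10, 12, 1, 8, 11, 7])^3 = (0 2 5 4 1 3 9)(7 12 8 10)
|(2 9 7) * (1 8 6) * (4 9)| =12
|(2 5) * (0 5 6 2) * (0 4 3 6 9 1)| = 8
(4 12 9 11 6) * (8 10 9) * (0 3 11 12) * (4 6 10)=(0 3 11 10 9 12 8 4)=[3, 1, 2, 11, 0, 5, 6, 7, 4, 12, 9, 10, 8]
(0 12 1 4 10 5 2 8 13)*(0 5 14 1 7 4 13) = (0 12 7 4 10 14 1 13 5 2 8) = [12, 13, 8, 3, 10, 2, 6, 4, 0, 9, 14, 11, 7, 5, 1]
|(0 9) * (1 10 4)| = |(0 9)(1 10 4)| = 6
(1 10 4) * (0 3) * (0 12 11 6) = (0 3 12 11 6)(1 10 4) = [3, 10, 2, 12, 1, 5, 0, 7, 8, 9, 4, 6, 11]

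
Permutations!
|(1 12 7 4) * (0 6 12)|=6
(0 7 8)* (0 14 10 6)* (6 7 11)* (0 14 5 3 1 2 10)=(0 11 6 14)(1 2 10 7 8 5 3)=[11, 2, 10, 1, 4, 3, 14, 8, 5, 9, 7, 6, 12, 13, 0]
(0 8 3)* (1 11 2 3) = (0 8 1 11 2 3) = [8, 11, 3, 0, 4, 5, 6, 7, 1, 9, 10, 2]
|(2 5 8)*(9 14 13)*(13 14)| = |(14)(2 5 8)(9 13)| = 6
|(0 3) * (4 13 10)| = 6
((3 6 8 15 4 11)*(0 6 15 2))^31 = ((0 6 8 2)(3 15 4 11))^31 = (0 2 8 6)(3 11 4 15)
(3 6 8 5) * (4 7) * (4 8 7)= (3 6 7 8 5)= [0, 1, 2, 6, 4, 3, 7, 8, 5]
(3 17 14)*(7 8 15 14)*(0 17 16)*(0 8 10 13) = (0 17 7 10 13)(3 16 8 15 14) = [17, 1, 2, 16, 4, 5, 6, 10, 15, 9, 13, 11, 12, 0, 3, 14, 8, 7]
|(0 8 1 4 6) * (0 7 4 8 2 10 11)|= |(0 2 10 11)(1 8)(4 6 7)|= 12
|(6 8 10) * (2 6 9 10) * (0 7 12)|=6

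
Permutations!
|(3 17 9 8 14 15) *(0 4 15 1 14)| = 14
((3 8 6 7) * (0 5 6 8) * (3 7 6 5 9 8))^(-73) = (0 3 8 9)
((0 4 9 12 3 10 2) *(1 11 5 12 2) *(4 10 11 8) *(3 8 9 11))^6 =(0 10 1 9 2)(4 11 5 12 8)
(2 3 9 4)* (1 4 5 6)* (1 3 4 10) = (1 10)(2 4)(3 9 5 6) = [0, 10, 4, 9, 2, 6, 3, 7, 8, 5, 1]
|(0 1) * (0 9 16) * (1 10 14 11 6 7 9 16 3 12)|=11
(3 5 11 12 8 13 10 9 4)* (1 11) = [0, 11, 2, 5, 3, 1, 6, 7, 13, 4, 9, 12, 8, 10] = (1 11 12 8 13 10 9 4 3 5)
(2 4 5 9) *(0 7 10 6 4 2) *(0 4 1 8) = (0 7 10 6 1 8)(4 5 9) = [7, 8, 2, 3, 5, 9, 1, 10, 0, 4, 6]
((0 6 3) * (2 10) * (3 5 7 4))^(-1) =((0 6 5 7 4 3)(2 10))^(-1) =(0 3 4 7 5 6)(2 10)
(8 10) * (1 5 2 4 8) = (1 5 2 4 8 10) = [0, 5, 4, 3, 8, 2, 6, 7, 10, 9, 1]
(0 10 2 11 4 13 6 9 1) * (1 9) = (0 10 2 11 4 13 6 1) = [10, 0, 11, 3, 13, 5, 1, 7, 8, 9, 2, 4, 12, 6]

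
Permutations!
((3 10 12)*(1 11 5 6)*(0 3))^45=(0 3 10 12)(1 11 5 6)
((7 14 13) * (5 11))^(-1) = (5 11)(7 13 14)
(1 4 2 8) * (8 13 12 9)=(1 4 2 13 12 9 8)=[0, 4, 13, 3, 2, 5, 6, 7, 1, 8, 10, 11, 9, 12]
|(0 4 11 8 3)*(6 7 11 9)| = |(0 4 9 6 7 11 8 3)| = 8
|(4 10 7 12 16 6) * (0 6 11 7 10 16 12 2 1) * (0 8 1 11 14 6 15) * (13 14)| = 30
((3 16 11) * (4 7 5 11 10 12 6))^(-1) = ((3 16 10 12 6 4 7 5 11))^(-1) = (3 11 5 7 4 6 12 10 16)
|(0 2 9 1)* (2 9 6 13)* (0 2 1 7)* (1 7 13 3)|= |(0 9 13 7)(1 2 6 3)|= 4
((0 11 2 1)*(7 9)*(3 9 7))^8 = (11)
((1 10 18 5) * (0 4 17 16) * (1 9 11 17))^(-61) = ((0 4 1 10 18 5 9 11 17 16))^(-61) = (0 16 17 11 9 5 18 10 1 4)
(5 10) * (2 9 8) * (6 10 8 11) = (2 9 11 6 10 5 8) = [0, 1, 9, 3, 4, 8, 10, 7, 2, 11, 5, 6]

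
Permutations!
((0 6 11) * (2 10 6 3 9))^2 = ((0 3 9 2 10 6 11))^2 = (0 9 10 11 3 2 6)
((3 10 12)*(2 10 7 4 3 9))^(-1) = (2 9 12 10)(3 4 7)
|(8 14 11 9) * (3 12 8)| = 6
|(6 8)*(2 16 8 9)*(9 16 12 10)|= 12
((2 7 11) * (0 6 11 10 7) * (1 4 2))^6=(11)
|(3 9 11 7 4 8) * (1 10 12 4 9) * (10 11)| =|(1 11 7 9 10 12 4 8 3)| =9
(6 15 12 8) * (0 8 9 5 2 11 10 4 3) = (0 8 6 15 12 9 5 2 11 10 4 3) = [8, 1, 11, 0, 3, 2, 15, 7, 6, 5, 4, 10, 9, 13, 14, 12]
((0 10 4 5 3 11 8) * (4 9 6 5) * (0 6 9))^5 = (11)(0 10)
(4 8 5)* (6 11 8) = [0, 1, 2, 3, 6, 4, 11, 7, 5, 9, 10, 8] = (4 6 11 8 5)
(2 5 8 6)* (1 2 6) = (1 2 5 8) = [0, 2, 5, 3, 4, 8, 6, 7, 1]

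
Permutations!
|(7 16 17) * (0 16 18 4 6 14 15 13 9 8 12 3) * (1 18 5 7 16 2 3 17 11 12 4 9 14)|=|(0 2 3)(1 18 9 8 4 6)(5 7)(11 12 17 16)(13 14 15)|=12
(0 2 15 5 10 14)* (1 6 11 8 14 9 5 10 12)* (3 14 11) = (0 2 15 10 9 5 12 1 6 3 14)(8 11) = [2, 6, 15, 14, 4, 12, 3, 7, 11, 5, 9, 8, 1, 13, 0, 10]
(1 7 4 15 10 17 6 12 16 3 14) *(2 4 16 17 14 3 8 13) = (1 7 16 8 13 2 4 15 10 14)(6 12 17) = [0, 7, 4, 3, 15, 5, 12, 16, 13, 9, 14, 11, 17, 2, 1, 10, 8, 6]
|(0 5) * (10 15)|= |(0 5)(10 15)|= 2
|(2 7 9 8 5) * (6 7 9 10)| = 12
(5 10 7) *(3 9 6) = (3 9 6)(5 10 7) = [0, 1, 2, 9, 4, 10, 3, 5, 8, 6, 7]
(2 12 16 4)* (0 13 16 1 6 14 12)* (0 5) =(0 13 16 4 2 5)(1 6 14 12) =[13, 6, 5, 3, 2, 0, 14, 7, 8, 9, 10, 11, 1, 16, 12, 15, 4]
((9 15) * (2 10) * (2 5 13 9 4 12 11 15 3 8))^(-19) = (2 5 9 8 10 13 3)(4 12 11 15)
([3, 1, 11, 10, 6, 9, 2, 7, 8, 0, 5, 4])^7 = (0 10 9 3 5)(2 6 4 11)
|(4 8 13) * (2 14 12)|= |(2 14 12)(4 8 13)|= 3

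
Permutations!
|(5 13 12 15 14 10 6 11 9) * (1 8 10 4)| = 12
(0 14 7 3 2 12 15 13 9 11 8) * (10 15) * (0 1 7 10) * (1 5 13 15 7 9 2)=(15)(0 14 10 7 3 1 9 11 8 5 13 2 12)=[14, 9, 12, 1, 4, 13, 6, 3, 5, 11, 7, 8, 0, 2, 10, 15]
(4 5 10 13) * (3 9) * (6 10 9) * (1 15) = [0, 15, 2, 6, 5, 9, 10, 7, 8, 3, 13, 11, 12, 4, 14, 1] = (1 15)(3 6 10 13 4 5 9)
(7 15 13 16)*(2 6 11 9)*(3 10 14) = [0, 1, 6, 10, 4, 5, 11, 15, 8, 2, 14, 9, 12, 16, 3, 13, 7] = (2 6 11 9)(3 10 14)(7 15 13 16)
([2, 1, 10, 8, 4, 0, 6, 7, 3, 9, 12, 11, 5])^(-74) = [2, 1, 10, 3, 4, 0, 6, 7, 8, 9, 12, 11, 5]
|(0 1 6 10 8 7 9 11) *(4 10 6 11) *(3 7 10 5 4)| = 6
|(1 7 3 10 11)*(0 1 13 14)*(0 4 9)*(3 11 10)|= |(0 1 7 11 13 14 4 9)|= 8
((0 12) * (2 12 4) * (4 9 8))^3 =((0 9 8 4 2 12))^3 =(0 4)(2 9)(8 12)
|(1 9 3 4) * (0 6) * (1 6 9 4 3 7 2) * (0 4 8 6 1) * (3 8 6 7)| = 6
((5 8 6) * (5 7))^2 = (5 6)(7 8)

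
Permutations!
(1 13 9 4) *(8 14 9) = (1 13 8 14 9 4) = [0, 13, 2, 3, 1, 5, 6, 7, 14, 4, 10, 11, 12, 8, 9]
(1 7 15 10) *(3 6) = (1 7 15 10)(3 6) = [0, 7, 2, 6, 4, 5, 3, 15, 8, 9, 1, 11, 12, 13, 14, 10]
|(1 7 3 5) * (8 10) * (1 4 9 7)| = 10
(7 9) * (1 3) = (1 3)(7 9) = [0, 3, 2, 1, 4, 5, 6, 9, 8, 7]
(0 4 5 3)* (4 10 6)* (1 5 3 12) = (0 10 6 4 3)(1 5 12) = [10, 5, 2, 0, 3, 12, 4, 7, 8, 9, 6, 11, 1]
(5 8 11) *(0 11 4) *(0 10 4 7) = (0 11 5 8 7)(4 10) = [11, 1, 2, 3, 10, 8, 6, 0, 7, 9, 4, 5]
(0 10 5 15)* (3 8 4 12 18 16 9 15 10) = (0 3 8 4 12 18 16 9 15)(5 10) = [3, 1, 2, 8, 12, 10, 6, 7, 4, 15, 5, 11, 18, 13, 14, 0, 9, 17, 16]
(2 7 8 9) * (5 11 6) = (2 7 8 9)(5 11 6) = [0, 1, 7, 3, 4, 11, 5, 8, 9, 2, 10, 6]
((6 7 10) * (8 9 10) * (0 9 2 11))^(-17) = (0 11 2 8 7 6 10 9)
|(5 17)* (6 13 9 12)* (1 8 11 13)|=14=|(1 8 11 13 9 12 6)(5 17)|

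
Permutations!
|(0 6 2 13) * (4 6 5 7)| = |(0 5 7 4 6 2 13)| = 7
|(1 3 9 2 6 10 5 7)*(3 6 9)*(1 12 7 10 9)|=|(1 6 9 2)(5 10)(7 12)|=4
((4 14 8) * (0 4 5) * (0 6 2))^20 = ((0 4 14 8 5 6 2))^20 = (0 2 6 5 8 14 4)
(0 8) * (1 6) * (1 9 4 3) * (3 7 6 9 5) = (0 8)(1 9 4 7 6 5 3) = [8, 9, 2, 1, 7, 3, 5, 6, 0, 4]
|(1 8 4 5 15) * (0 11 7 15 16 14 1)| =|(0 11 7 15)(1 8 4 5 16 14)| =12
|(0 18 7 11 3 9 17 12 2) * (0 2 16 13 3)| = 12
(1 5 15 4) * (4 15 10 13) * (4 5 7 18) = [0, 7, 2, 3, 1, 10, 6, 18, 8, 9, 13, 11, 12, 5, 14, 15, 16, 17, 4] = (1 7 18 4)(5 10 13)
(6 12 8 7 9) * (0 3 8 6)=(0 3 8 7 9)(6 12)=[3, 1, 2, 8, 4, 5, 12, 9, 7, 0, 10, 11, 6]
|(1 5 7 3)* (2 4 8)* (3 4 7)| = 12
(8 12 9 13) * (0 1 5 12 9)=(0 1 5 12)(8 9 13)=[1, 5, 2, 3, 4, 12, 6, 7, 9, 13, 10, 11, 0, 8]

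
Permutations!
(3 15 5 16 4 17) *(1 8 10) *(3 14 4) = (1 8 10)(3 15 5 16)(4 17 14) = [0, 8, 2, 15, 17, 16, 6, 7, 10, 9, 1, 11, 12, 13, 4, 5, 3, 14]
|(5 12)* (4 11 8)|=|(4 11 8)(5 12)|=6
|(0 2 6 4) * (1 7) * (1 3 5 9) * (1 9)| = |(9)(0 2 6 4)(1 7 3 5)| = 4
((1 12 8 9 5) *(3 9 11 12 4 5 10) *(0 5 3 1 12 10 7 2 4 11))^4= (12)(1 11 10)(2 7 9 3 4)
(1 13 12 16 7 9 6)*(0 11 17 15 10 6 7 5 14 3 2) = [11, 13, 0, 2, 4, 14, 1, 9, 8, 7, 6, 17, 16, 12, 3, 10, 5, 15] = (0 11 17 15 10 6 1 13 12 16 5 14 3 2)(7 9)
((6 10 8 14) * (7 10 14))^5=(6 14)(7 8 10)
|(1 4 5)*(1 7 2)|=5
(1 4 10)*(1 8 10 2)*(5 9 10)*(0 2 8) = (0 2 1 4 8 5 9 10) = [2, 4, 1, 3, 8, 9, 6, 7, 5, 10, 0]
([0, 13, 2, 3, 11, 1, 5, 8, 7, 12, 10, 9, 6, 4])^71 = (1 5 6 12 9 11 4 13)(7 8)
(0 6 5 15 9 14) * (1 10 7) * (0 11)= (0 6 5 15 9 14 11)(1 10 7)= [6, 10, 2, 3, 4, 15, 5, 1, 8, 14, 7, 0, 12, 13, 11, 9]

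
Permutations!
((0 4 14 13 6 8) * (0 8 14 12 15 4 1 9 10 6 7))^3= ((0 1 9 10 6 14 13 7)(4 12 15))^3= (15)(0 10 13 1 6 7 9 14)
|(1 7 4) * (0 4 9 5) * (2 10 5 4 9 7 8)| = |(0 9 4 1 8 2 10 5)| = 8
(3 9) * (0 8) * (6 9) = (0 8)(3 6 9) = [8, 1, 2, 6, 4, 5, 9, 7, 0, 3]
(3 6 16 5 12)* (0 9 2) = (0 9 2)(3 6 16 5 12) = [9, 1, 0, 6, 4, 12, 16, 7, 8, 2, 10, 11, 3, 13, 14, 15, 5]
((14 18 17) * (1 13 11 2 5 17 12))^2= ((1 13 11 2 5 17 14 18 12))^2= (1 11 5 14 12 13 2 17 18)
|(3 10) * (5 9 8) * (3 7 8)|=6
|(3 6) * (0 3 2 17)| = |(0 3 6 2 17)| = 5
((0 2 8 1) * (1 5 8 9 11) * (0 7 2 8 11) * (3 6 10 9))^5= (0 7 9 1 10 11 6 5 3 8 2)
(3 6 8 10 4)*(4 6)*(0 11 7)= (0 11 7)(3 4)(6 8 10)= [11, 1, 2, 4, 3, 5, 8, 0, 10, 9, 6, 7]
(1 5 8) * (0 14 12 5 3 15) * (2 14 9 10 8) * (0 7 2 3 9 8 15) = [8, 9, 14, 0, 4, 3, 6, 2, 1, 10, 15, 11, 5, 13, 12, 7] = (0 8 1 9 10 15 7 2 14 12 5 3)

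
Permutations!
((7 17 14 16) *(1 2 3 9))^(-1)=((1 2 3 9)(7 17 14 16))^(-1)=(1 9 3 2)(7 16 14 17)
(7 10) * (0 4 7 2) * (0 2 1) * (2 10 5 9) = (0 4 7 5 9 2 10 1) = [4, 0, 10, 3, 7, 9, 6, 5, 8, 2, 1]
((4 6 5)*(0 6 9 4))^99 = (4 9)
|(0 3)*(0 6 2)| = 4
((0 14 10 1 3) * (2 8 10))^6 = (0 3 1 10 8 2 14)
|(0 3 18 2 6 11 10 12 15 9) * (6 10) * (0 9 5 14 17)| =10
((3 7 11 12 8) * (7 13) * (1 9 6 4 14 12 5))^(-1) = ((1 9 6 4 14 12 8 3 13 7 11 5))^(-1) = (1 5 11 7 13 3 8 12 14 4 6 9)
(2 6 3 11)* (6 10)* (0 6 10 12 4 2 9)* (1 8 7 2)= (0 6 3 11 9)(1 8 7 2 12 4)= [6, 8, 12, 11, 1, 5, 3, 2, 7, 0, 10, 9, 4]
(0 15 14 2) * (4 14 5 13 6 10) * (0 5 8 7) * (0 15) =(2 5 13 6 10 4 14)(7 15 8) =[0, 1, 5, 3, 14, 13, 10, 15, 7, 9, 4, 11, 12, 6, 2, 8]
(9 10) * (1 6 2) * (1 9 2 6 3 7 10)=(1 3 7 10 2 9)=[0, 3, 9, 7, 4, 5, 6, 10, 8, 1, 2]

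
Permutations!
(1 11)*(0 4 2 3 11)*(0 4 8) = (0 8)(1 4 2 3 11) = [8, 4, 3, 11, 2, 5, 6, 7, 0, 9, 10, 1]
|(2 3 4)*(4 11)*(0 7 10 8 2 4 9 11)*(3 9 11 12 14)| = |(0 7 10 8 2 9 12 14 3)| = 9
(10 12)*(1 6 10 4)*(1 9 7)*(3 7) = (1 6 10 12 4 9 3 7) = [0, 6, 2, 7, 9, 5, 10, 1, 8, 3, 12, 11, 4]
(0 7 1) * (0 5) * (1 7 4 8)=(0 4 8 1 5)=[4, 5, 2, 3, 8, 0, 6, 7, 1]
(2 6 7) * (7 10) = (2 6 10 7) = [0, 1, 6, 3, 4, 5, 10, 2, 8, 9, 7]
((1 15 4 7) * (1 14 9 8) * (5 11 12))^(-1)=(1 8 9 14 7 4 15)(5 12 11)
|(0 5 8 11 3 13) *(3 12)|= 7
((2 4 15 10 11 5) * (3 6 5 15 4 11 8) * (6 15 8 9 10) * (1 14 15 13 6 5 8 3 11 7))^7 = (1 14 15 5 2 7)(3 6 11 13 8)(9 10)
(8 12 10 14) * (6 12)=(6 12 10 14 8)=[0, 1, 2, 3, 4, 5, 12, 7, 6, 9, 14, 11, 10, 13, 8]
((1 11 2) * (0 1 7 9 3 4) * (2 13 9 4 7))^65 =(0 1 11 13 9 3 7 4)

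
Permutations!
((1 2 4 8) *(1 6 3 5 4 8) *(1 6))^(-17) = ((1 2 8)(3 5 4 6))^(-17) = (1 2 8)(3 6 4 5)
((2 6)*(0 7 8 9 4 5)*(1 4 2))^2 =((0 7 8 9 2 6 1 4 5))^2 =(0 8 2 1 5 7 9 6 4)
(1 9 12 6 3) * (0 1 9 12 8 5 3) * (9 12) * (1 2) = (0 2 1 9 8 5 3 12 6) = [2, 9, 1, 12, 4, 3, 0, 7, 5, 8, 10, 11, 6]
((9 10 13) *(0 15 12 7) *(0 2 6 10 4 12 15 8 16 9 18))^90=((0 8 16 9 4 12 7 2 6 10 13 18))^90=(0 7)(2 8)(4 13)(6 16)(9 10)(12 18)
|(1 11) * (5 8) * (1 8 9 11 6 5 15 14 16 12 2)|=11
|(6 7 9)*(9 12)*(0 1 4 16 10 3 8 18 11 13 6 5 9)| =26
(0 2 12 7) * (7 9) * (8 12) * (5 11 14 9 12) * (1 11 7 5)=[2, 11, 8, 3, 4, 7, 6, 0, 1, 5, 10, 14, 12, 13, 9]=(0 2 8 1 11 14 9 5 7)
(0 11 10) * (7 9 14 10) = (0 11 7 9 14 10) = [11, 1, 2, 3, 4, 5, 6, 9, 8, 14, 0, 7, 12, 13, 10]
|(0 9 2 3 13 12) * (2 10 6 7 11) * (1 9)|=11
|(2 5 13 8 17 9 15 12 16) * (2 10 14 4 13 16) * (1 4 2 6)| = 45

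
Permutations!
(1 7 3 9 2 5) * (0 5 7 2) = (0 5 1 2 7 3 9) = [5, 2, 7, 9, 4, 1, 6, 3, 8, 0]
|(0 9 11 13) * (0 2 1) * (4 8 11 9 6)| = |(0 6 4 8 11 13 2 1)| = 8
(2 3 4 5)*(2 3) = (3 4 5) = [0, 1, 2, 4, 5, 3]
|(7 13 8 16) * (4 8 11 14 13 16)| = 6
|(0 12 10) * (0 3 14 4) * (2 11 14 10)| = |(0 12 2 11 14 4)(3 10)| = 6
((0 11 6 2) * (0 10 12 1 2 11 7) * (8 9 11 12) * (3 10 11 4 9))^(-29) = ((0 7)(1 2 11 6 12)(3 10 8)(4 9))^(-29) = (0 7)(1 2 11 6 12)(3 10 8)(4 9)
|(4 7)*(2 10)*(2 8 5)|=4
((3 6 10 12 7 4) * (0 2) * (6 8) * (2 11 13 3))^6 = ((0 11 13 3 8 6 10 12 7 4 2))^6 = (0 10 11 12 13 7 3 4 8 2 6)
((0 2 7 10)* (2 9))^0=((0 9 2 7 10))^0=(10)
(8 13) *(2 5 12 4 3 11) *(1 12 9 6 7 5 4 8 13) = (13)(1 12 8)(2 4 3 11)(5 9 6 7) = [0, 12, 4, 11, 3, 9, 7, 5, 1, 6, 10, 2, 8, 13]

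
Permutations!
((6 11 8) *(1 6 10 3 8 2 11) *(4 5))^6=(11)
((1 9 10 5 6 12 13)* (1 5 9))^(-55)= (5 6 12 13)(9 10)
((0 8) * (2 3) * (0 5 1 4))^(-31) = ((0 8 5 1 4)(2 3))^(-31) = (0 4 1 5 8)(2 3)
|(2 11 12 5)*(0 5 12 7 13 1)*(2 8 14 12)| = 10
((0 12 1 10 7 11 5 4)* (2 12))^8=(0 4 5 11 7 10 1 12 2)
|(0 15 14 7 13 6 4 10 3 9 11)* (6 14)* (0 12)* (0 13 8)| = 13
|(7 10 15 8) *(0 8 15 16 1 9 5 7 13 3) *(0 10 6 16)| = |(0 8 13 3 10)(1 9 5 7 6 16)| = 30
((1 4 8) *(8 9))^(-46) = (1 9)(4 8)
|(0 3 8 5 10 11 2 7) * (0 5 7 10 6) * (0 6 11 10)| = |(0 3 8 7 5 11 2)| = 7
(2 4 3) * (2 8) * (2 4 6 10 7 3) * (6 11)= (2 11 6 10 7 3 8 4)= [0, 1, 11, 8, 2, 5, 10, 3, 4, 9, 7, 6]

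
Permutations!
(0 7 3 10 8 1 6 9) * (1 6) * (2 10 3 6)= (0 7 6 9)(2 10 8)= [7, 1, 10, 3, 4, 5, 9, 6, 2, 0, 8]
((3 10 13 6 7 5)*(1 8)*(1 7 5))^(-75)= ((1 8 7)(3 10 13 6 5))^(-75)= (13)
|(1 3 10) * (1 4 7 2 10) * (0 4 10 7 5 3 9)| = 6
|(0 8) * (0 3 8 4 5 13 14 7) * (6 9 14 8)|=|(0 4 5 13 8 3 6 9 14 7)|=10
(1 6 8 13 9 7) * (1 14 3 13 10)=(1 6 8 10)(3 13 9 7 14)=[0, 6, 2, 13, 4, 5, 8, 14, 10, 7, 1, 11, 12, 9, 3]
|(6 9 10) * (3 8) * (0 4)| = |(0 4)(3 8)(6 9 10)| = 6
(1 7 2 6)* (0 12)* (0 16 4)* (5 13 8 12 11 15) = (0 11 15 5 13 8 12 16 4)(1 7 2 6) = [11, 7, 6, 3, 0, 13, 1, 2, 12, 9, 10, 15, 16, 8, 14, 5, 4]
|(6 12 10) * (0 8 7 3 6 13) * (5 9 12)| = |(0 8 7 3 6 5 9 12 10 13)| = 10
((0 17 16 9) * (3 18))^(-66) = ((0 17 16 9)(3 18))^(-66) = (18)(0 16)(9 17)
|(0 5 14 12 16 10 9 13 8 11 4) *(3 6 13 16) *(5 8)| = 12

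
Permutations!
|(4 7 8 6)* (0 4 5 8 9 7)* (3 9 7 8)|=10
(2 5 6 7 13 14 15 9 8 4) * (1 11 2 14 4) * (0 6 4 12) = (0 6 7 13 12)(1 11 2 5 4 14 15 9 8) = [6, 11, 5, 3, 14, 4, 7, 13, 1, 8, 10, 2, 0, 12, 15, 9]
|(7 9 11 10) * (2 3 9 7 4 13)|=7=|(2 3 9 11 10 4 13)|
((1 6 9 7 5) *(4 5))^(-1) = (1 5 4 7 9 6)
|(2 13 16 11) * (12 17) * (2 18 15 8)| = 14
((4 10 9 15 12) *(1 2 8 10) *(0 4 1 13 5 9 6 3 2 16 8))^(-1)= (0 2 3 6 10 8 16 1 12 15 9 5 13 4)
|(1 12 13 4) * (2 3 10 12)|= |(1 2 3 10 12 13 4)|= 7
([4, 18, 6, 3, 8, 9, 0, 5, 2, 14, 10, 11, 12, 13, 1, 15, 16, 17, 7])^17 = [8, 14, 0, 3, 2, 7, 4, 18, 6, 5, 10, 11, 12, 13, 9, 15, 16, 17, 1]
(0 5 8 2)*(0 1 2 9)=(0 5 8 9)(1 2)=[5, 2, 1, 3, 4, 8, 6, 7, 9, 0]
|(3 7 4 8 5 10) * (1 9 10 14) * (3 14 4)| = |(1 9 10 14)(3 7)(4 8 5)| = 12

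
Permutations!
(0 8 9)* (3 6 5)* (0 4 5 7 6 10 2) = (0 8 9 4 5 3 10 2)(6 7) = [8, 1, 0, 10, 5, 3, 7, 6, 9, 4, 2]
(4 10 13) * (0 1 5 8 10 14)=[1, 5, 2, 3, 14, 8, 6, 7, 10, 9, 13, 11, 12, 4, 0]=(0 1 5 8 10 13 4 14)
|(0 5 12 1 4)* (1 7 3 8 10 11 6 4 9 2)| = |(0 5 12 7 3 8 10 11 6 4)(1 9 2)| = 30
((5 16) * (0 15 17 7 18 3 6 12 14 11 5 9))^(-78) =(18)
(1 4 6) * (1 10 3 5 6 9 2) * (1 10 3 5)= (1 4 9 2 10 5 6 3)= [0, 4, 10, 1, 9, 6, 3, 7, 8, 2, 5]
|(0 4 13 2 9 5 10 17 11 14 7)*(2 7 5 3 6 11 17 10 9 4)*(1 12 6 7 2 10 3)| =|(17)(0 10 3 7)(1 12 6 11 14 5 9)(2 4 13)| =84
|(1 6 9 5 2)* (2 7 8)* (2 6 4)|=|(1 4 2)(5 7 8 6 9)|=15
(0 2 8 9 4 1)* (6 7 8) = (0 2 6 7 8 9 4 1) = [2, 0, 6, 3, 1, 5, 7, 8, 9, 4]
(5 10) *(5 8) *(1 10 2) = (1 10 8 5 2) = [0, 10, 1, 3, 4, 2, 6, 7, 5, 9, 8]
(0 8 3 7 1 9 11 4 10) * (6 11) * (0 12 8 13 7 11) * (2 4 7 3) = [13, 9, 4, 11, 10, 5, 0, 1, 2, 6, 12, 7, 8, 3] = (0 13 3 11 7 1 9 6)(2 4 10 12 8)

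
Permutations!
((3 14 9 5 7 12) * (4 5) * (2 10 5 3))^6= (2 10 5 7 12)(3 9)(4 14)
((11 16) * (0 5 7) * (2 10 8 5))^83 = ((0 2 10 8 5 7)(11 16))^83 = (0 7 5 8 10 2)(11 16)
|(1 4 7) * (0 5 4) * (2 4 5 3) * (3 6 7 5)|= 4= |(0 6 7 1)(2 4 5 3)|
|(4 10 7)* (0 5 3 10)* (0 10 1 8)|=|(0 5 3 1 8)(4 10 7)|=15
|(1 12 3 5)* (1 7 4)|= |(1 12 3 5 7 4)|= 6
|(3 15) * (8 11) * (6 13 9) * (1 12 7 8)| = |(1 12 7 8 11)(3 15)(6 13 9)| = 30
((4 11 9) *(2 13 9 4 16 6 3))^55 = (2 13 9 16 6 3)(4 11)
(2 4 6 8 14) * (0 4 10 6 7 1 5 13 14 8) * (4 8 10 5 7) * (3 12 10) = [8, 7, 5, 12, 4, 13, 0, 1, 3, 9, 6, 11, 10, 14, 2] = (0 8 3 12 10 6)(1 7)(2 5 13 14)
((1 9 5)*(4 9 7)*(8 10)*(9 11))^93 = ((1 7 4 11 9 5)(8 10))^93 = (1 11)(4 5)(7 9)(8 10)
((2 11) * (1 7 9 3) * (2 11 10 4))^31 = (11)(1 3 9 7)(2 10 4)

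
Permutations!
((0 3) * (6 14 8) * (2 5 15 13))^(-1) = ((0 3)(2 5 15 13)(6 14 8))^(-1) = (0 3)(2 13 15 5)(6 8 14)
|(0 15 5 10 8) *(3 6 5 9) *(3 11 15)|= |(0 3 6 5 10 8)(9 11 15)|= 6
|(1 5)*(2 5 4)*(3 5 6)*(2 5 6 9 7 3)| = |(1 4 5)(2 9 7 3 6)| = 15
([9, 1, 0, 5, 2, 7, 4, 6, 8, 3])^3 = (0 5 4 9 7 2 3 6)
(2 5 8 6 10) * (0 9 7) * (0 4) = (0 9 7 4)(2 5 8 6 10) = [9, 1, 5, 3, 0, 8, 10, 4, 6, 7, 2]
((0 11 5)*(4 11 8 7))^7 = ((0 8 7 4 11 5))^7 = (0 8 7 4 11 5)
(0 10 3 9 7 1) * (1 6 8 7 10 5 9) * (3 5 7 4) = (0 7 6 8 4 3 1)(5 9 10) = [7, 0, 2, 1, 3, 9, 8, 6, 4, 10, 5]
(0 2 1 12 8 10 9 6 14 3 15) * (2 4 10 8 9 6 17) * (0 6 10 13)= (0 4 13)(1 12 9 17 2)(3 15 6 14)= [4, 12, 1, 15, 13, 5, 14, 7, 8, 17, 10, 11, 9, 0, 3, 6, 16, 2]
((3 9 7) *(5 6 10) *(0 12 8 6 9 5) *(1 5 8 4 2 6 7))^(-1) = (0 10 6 2 4 12)(1 9 5)(3 7 8)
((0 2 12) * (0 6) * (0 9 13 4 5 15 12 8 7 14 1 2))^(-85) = ((1 2 8 7 14)(4 5 15 12 6 9 13))^(-85) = (4 13 9 6 12 15 5)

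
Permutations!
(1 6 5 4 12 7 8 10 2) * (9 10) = (1 6 5 4 12 7 8 9 10 2) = [0, 6, 1, 3, 12, 4, 5, 8, 9, 10, 2, 11, 7]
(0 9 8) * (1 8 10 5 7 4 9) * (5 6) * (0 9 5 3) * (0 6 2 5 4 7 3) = (0 1 8 9 10 2 5 3 6) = [1, 8, 5, 6, 4, 3, 0, 7, 9, 10, 2]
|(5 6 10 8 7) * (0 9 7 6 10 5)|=12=|(0 9 7)(5 10 8 6)|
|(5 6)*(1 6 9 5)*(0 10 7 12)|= |(0 10 7 12)(1 6)(5 9)|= 4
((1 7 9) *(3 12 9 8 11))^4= (1 3 7 12 8 9 11)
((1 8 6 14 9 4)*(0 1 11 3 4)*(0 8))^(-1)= ((0 1)(3 4 11)(6 14 9 8))^(-1)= (0 1)(3 11 4)(6 8 9 14)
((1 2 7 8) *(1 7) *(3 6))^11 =(1 2)(3 6)(7 8)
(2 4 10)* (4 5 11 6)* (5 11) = [0, 1, 11, 3, 10, 5, 4, 7, 8, 9, 2, 6] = (2 11 6 4 10)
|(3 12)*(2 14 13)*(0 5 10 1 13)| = |(0 5 10 1 13 2 14)(3 12)| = 14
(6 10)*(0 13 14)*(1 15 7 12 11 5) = [13, 15, 2, 3, 4, 1, 10, 12, 8, 9, 6, 5, 11, 14, 0, 7] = (0 13 14)(1 15 7 12 11 5)(6 10)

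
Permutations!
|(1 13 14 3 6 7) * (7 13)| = 4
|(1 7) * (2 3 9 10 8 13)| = 6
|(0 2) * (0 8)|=3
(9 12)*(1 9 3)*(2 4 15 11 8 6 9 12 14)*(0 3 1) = (0 3)(1 12)(2 4 15 11 8 6 9 14) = [3, 12, 4, 0, 15, 5, 9, 7, 6, 14, 10, 8, 1, 13, 2, 11]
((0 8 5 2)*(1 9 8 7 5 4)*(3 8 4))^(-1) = ((0 7 5 2)(1 9 4)(3 8))^(-1) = (0 2 5 7)(1 4 9)(3 8)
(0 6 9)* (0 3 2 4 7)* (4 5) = (0 6 9 3 2 5 4 7) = [6, 1, 5, 2, 7, 4, 9, 0, 8, 3]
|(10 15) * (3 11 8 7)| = 4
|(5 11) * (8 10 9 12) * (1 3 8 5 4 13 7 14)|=12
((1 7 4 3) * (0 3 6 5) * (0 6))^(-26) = ((0 3 1 7 4)(5 6))^(-26) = (0 4 7 1 3)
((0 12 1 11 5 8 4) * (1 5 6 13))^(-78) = (0 5 4 12 8)(1 6)(11 13)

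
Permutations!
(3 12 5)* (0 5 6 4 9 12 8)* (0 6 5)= (3 8 6 4 9 12 5)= [0, 1, 2, 8, 9, 3, 4, 7, 6, 12, 10, 11, 5]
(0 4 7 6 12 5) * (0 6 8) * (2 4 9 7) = (0 9 7 8)(2 4)(5 6 12) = [9, 1, 4, 3, 2, 6, 12, 8, 0, 7, 10, 11, 5]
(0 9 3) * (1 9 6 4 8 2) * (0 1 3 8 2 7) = [6, 9, 3, 1, 2, 5, 4, 0, 7, 8] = (0 6 4 2 3 1 9 8 7)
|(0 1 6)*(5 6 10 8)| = 6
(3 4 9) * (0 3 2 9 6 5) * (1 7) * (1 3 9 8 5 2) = (0 9 1 7 3 4 6 2 8 5) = [9, 7, 8, 4, 6, 0, 2, 3, 5, 1]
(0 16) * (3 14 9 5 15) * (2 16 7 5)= (0 7 5 15 3 14 9 2 16)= [7, 1, 16, 14, 4, 15, 6, 5, 8, 2, 10, 11, 12, 13, 9, 3, 0]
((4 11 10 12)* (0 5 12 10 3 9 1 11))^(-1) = (0 4 12 5)(1 9 3 11)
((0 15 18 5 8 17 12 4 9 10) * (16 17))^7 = ((0 15 18 5 8 16 17 12 4 9 10))^7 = (0 12 5 10 17 18 9 16 15 4 8)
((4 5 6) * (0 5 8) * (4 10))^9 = ((0 5 6 10 4 8))^9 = (0 10)(4 5)(6 8)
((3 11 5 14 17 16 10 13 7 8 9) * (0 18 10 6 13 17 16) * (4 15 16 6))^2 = (0 10)(3 5 6 7 9 11 14 13 8)(4 16 15)(17 18)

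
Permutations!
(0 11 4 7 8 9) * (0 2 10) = (0 11 4 7 8 9 2 10) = [11, 1, 10, 3, 7, 5, 6, 8, 9, 2, 0, 4]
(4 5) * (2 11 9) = (2 11 9)(4 5) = [0, 1, 11, 3, 5, 4, 6, 7, 8, 2, 10, 9]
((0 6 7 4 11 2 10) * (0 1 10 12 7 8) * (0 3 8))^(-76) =(2 11 4 7 12)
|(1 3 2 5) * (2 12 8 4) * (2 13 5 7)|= |(1 3 12 8 4 13 5)(2 7)|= 14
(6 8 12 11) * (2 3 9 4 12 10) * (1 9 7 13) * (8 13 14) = (1 9 4 12 11 6 13)(2 3 7 14 8 10) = [0, 9, 3, 7, 12, 5, 13, 14, 10, 4, 2, 6, 11, 1, 8]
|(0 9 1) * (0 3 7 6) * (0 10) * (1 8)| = 8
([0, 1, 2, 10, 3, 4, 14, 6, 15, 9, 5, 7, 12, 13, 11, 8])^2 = [0, 1, 2, 5, 10, 3, 11, 14, 8, 9, 4, 6, 12, 13, 7, 15]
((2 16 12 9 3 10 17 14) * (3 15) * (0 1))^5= ((0 1)(2 16 12 9 15 3 10 17 14))^5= (0 1)(2 3 16 10 12 17 9 14 15)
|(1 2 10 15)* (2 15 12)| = |(1 15)(2 10 12)| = 6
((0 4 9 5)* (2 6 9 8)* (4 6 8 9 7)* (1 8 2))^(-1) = (0 5 9 4 7 6)(1 8)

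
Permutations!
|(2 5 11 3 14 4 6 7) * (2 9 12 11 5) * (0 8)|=8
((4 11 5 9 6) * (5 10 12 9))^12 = (12)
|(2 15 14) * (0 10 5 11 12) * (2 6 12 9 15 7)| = |(0 10 5 11 9 15 14 6 12)(2 7)| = 18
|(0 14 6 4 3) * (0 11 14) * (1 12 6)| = 7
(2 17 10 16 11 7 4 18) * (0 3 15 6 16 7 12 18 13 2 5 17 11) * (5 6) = (0 3 15 5 17 10 7 4 13 2 11 12 18 6 16) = [3, 1, 11, 15, 13, 17, 16, 4, 8, 9, 7, 12, 18, 2, 14, 5, 0, 10, 6]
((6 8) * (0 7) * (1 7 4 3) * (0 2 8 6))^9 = (0 3 7 8 4 1 2) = ((0 4 3 1 7 2 8))^9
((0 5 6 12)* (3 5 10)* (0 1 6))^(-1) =((0 10 3 5)(1 6 12))^(-1) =(0 5 3 10)(1 12 6)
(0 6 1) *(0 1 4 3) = (0 6 4 3) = [6, 1, 2, 0, 3, 5, 4]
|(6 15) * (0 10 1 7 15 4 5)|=8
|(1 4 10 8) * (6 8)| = 5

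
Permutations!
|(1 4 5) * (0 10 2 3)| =12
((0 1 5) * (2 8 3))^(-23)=((0 1 5)(2 8 3))^(-23)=(0 1 5)(2 8 3)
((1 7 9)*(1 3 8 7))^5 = (3 8 7 9)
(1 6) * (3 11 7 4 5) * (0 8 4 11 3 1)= (0 8 4 5 1 6)(7 11)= [8, 6, 2, 3, 5, 1, 0, 11, 4, 9, 10, 7]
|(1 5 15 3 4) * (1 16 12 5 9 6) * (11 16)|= |(1 9 6)(3 4 11 16 12 5 15)|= 21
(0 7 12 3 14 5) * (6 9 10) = (0 7 12 3 14 5)(6 9 10) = [7, 1, 2, 14, 4, 0, 9, 12, 8, 10, 6, 11, 3, 13, 5]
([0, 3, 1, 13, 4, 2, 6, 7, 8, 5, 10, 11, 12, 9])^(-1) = [0, 2, 5, 1, 4, 9, 6, 7, 8, 13, 10, 11, 12, 3]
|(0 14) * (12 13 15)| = 6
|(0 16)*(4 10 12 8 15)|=10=|(0 16)(4 10 12 8 15)|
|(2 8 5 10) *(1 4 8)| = 6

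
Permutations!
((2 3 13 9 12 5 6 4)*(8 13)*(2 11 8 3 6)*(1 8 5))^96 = ((1 8 13 9 12)(2 6 4 11 5))^96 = (1 8 13 9 12)(2 6 4 11 5)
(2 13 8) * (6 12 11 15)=(2 13 8)(6 12 11 15)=[0, 1, 13, 3, 4, 5, 12, 7, 2, 9, 10, 15, 11, 8, 14, 6]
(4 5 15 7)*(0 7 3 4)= (0 7)(3 4 5 15)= [7, 1, 2, 4, 5, 15, 6, 0, 8, 9, 10, 11, 12, 13, 14, 3]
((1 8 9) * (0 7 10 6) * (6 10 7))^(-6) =(10)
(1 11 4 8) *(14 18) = (1 11 4 8)(14 18) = [0, 11, 2, 3, 8, 5, 6, 7, 1, 9, 10, 4, 12, 13, 18, 15, 16, 17, 14]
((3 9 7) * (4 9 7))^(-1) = ((3 7)(4 9))^(-1) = (3 7)(4 9)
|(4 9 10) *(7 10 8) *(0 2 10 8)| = |(0 2 10 4 9)(7 8)| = 10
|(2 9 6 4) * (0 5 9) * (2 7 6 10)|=|(0 5 9 10 2)(4 7 6)|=15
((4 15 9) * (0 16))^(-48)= (16)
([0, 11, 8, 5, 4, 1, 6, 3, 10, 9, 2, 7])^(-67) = (1 3 11 5 7)(2 10 8)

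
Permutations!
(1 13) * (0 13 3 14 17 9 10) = (0 13 1 3 14 17 9 10) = [13, 3, 2, 14, 4, 5, 6, 7, 8, 10, 0, 11, 12, 1, 17, 15, 16, 9]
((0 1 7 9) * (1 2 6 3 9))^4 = (0 9 3 6 2)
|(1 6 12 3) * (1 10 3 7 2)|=10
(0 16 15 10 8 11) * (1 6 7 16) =(0 1 6 7 16 15 10 8 11) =[1, 6, 2, 3, 4, 5, 7, 16, 11, 9, 8, 0, 12, 13, 14, 10, 15]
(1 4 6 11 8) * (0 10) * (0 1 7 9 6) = (0 10 1 4)(6 11 8 7 9) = [10, 4, 2, 3, 0, 5, 11, 9, 7, 6, 1, 8]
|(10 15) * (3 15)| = |(3 15 10)| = 3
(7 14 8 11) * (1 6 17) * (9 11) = (1 6 17)(7 14 8 9 11) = [0, 6, 2, 3, 4, 5, 17, 14, 9, 11, 10, 7, 12, 13, 8, 15, 16, 1]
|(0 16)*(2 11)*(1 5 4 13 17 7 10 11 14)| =10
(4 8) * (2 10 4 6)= (2 10 4 8 6)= [0, 1, 10, 3, 8, 5, 2, 7, 6, 9, 4]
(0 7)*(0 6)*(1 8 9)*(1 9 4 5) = (9)(0 7 6)(1 8 4 5) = [7, 8, 2, 3, 5, 1, 0, 6, 4, 9]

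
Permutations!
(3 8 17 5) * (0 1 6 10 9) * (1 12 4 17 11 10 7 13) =(0 12 4 17 5 3 8 11 10 9)(1 6 7 13) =[12, 6, 2, 8, 17, 3, 7, 13, 11, 0, 9, 10, 4, 1, 14, 15, 16, 5]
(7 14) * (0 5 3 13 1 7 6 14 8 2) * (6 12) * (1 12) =(0 5 3 13 12 6 14 1 7 8 2) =[5, 7, 0, 13, 4, 3, 14, 8, 2, 9, 10, 11, 6, 12, 1]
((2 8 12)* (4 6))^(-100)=(2 12 8)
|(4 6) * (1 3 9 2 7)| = 10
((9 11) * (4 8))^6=(11)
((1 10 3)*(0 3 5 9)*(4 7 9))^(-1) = (0 9 7 4 5 10 1 3)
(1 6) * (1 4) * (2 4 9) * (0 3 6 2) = (0 3 6 9)(1 2 4) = [3, 2, 4, 6, 1, 5, 9, 7, 8, 0]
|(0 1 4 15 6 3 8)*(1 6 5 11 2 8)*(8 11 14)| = 18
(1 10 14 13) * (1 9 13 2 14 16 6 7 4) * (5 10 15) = (1 15 5 10 16 6 7 4)(2 14)(9 13) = [0, 15, 14, 3, 1, 10, 7, 4, 8, 13, 16, 11, 12, 9, 2, 5, 6]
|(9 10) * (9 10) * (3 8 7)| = |(10)(3 8 7)| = 3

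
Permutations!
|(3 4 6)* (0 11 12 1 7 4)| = 8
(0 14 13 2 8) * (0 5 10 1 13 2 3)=(0 14 2 8 5 10 1 13 3)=[14, 13, 8, 0, 4, 10, 6, 7, 5, 9, 1, 11, 12, 3, 2]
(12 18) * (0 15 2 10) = (0 15 2 10)(12 18) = [15, 1, 10, 3, 4, 5, 6, 7, 8, 9, 0, 11, 18, 13, 14, 2, 16, 17, 12]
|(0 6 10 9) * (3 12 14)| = |(0 6 10 9)(3 12 14)| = 12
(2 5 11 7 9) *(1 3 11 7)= [0, 3, 5, 11, 4, 7, 6, 9, 8, 2, 10, 1]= (1 3 11)(2 5 7 9)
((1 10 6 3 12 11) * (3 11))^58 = (12)(1 6)(10 11)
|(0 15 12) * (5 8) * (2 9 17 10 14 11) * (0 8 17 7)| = |(0 15 12 8 5 17 10 14 11 2 9 7)| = 12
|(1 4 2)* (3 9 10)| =|(1 4 2)(3 9 10)| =3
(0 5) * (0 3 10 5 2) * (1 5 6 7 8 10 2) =(0 1 5 3 2)(6 7 8 10) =[1, 5, 0, 2, 4, 3, 7, 8, 10, 9, 6]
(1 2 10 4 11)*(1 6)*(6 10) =(1 2 6)(4 11 10) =[0, 2, 6, 3, 11, 5, 1, 7, 8, 9, 4, 10]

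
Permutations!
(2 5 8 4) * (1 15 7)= (1 15 7)(2 5 8 4)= [0, 15, 5, 3, 2, 8, 6, 1, 4, 9, 10, 11, 12, 13, 14, 7]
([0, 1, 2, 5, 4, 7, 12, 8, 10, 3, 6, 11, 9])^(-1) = [0, 1, 2, 9, 4, 3, 10, 5, 7, 12, 8, 11, 6]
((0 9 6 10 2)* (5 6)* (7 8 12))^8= (0 5 10)(2 9 6)(7 12 8)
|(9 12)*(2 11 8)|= 6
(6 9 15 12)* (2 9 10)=(2 9 15 12 6 10)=[0, 1, 9, 3, 4, 5, 10, 7, 8, 15, 2, 11, 6, 13, 14, 12]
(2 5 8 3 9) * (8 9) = (2 5 9)(3 8) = [0, 1, 5, 8, 4, 9, 6, 7, 3, 2]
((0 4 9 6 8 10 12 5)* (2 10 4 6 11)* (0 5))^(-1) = ((0 6 8 4 9 11 2 10 12))^(-1) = (0 12 10 2 11 9 4 8 6)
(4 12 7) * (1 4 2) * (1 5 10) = [0, 4, 5, 3, 12, 10, 6, 2, 8, 9, 1, 11, 7] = (1 4 12 7 2 5 10)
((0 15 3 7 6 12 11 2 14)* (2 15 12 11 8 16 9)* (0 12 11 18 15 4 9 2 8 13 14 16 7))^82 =(0 4 8 6 15)(3 11 9 7 18)(12 13 14) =((0 11 4 9 8 7 6 18 15 3)(2 16)(12 13 14))^82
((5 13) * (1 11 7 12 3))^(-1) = ((1 11 7 12 3)(5 13))^(-1) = (1 3 12 7 11)(5 13)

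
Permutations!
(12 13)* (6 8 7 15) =(6 8 7 15)(12 13) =[0, 1, 2, 3, 4, 5, 8, 15, 7, 9, 10, 11, 13, 12, 14, 6]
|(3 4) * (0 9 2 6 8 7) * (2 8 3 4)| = |(0 9 8 7)(2 6 3)| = 12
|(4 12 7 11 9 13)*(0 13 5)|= |(0 13 4 12 7 11 9 5)|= 8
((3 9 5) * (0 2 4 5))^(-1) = (0 9 3 5 4 2)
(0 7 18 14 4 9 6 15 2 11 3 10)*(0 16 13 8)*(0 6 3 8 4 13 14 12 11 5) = (0 7 18 12 11 8 6 15 2 5)(3 10 16 14 13 4 9) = [7, 1, 5, 10, 9, 0, 15, 18, 6, 3, 16, 8, 11, 4, 13, 2, 14, 17, 12]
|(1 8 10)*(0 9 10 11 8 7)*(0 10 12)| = |(0 9 12)(1 7 10)(8 11)| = 6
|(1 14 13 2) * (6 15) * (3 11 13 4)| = 14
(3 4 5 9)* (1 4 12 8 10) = [0, 4, 2, 12, 5, 9, 6, 7, 10, 3, 1, 11, 8] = (1 4 5 9 3 12 8 10)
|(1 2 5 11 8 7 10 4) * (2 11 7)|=|(1 11 8 2 5 7 10 4)|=8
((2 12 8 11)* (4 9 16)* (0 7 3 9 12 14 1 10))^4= ((0 7 3 9 16 4 12 8 11 2 14 1 10))^4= (0 16 11 10 9 8 1 3 12 14 7 4 2)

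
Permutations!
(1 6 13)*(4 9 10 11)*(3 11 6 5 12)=[0, 5, 2, 11, 9, 12, 13, 7, 8, 10, 6, 4, 3, 1]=(1 5 12 3 11 4 9 10 6 13)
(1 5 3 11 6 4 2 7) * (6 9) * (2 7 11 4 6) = [0, 5, 11, 4, 7, 3, 6, 1, 8, 2, 10, 9] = (1 5 3 4 7)(2 11 9)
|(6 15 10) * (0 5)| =6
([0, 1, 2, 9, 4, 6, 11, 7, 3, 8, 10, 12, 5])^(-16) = [0, 1, 2, 8, 4, 5, 6, 7, 9, 3, 10, 11, 12]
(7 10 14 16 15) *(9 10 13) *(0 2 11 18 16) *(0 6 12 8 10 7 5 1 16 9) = (0 2 11 18 9 7 13)(1 16 15 5)(6 12 8 10 14) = [2, 16, 11, 3, 4, 1, 12, 13, 10, 7, 14, 18, 8, 0, 6, 5, 15, 17, 9]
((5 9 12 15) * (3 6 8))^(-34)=((3 6 8)(5 9 12 15))^(-34)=(3 8 6)(5 12)(9 15)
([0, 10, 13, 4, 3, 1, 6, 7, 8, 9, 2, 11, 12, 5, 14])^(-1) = [0, 5, 10, 4, 3, 13, 6, 7, 8, 9, 1, 11, 12, 2, 14]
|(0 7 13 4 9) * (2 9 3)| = |(0 7 13 4 3 2 9)| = 7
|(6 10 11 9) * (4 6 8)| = |(4 6 10 11 9 8)| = 6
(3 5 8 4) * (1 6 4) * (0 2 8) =(0 2 8 1 6 4 3 5) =[2, 6, 8, 5, 3, 0, 4, 7, 1]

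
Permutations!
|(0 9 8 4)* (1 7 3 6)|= |(0 9 8 4)(1 7 3 6)|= 4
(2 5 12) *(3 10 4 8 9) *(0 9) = (0 9 3 10 4 8)(2 5 12) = [9, 1, 5, 10, 8, 12, 6, 7, 0, 3, 4, 11, 2]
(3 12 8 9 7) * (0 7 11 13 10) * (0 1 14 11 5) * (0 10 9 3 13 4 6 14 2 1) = [7, 2, 1, 12, 6, 10, 14, 13, 3, 5, 0, 4, 8, 9, 11] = (0 7 13 9 5 10)(1 2)(3 12 8)(4 6 14 11)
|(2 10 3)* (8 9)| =6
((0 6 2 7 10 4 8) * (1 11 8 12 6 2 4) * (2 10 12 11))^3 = (0 2 6 8 1 12 11 10 7 4)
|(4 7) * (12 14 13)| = |(4 7)(12 14 13)| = 6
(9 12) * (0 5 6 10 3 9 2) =[5, 1, 0, 9, 4, 6, 10, 7, 8, 12, 3, 11, 2] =(0 5 6 10 3 9 12 2)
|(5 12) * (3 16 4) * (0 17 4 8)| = |(0 17 4 3 16 8)(5 12)| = 6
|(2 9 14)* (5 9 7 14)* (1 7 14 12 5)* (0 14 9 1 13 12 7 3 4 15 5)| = 30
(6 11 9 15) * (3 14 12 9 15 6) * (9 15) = (3 14 12 15)(6 11 9) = [0, 1, 2, 14, 4, 5, 11, 7, 8, 6, 10, 9, 15, 13, 12, 3]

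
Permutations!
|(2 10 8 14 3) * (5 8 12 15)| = 8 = |(2 10 12 15 5 8 14 3)|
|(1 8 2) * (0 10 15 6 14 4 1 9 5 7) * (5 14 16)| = |(0 10 15 6 16 5 7)(1 8 2 9 14 4)| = 42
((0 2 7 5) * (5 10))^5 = ((0 2 7 10 5))^5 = (10)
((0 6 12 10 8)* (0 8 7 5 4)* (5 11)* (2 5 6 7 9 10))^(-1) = ((0 7 11 6 12 2 5 4)(9 10))^(-1) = (0 4 5 2 12 6 11 7)(9 10)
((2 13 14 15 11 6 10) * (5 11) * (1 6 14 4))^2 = (1 10 13)(2 4 6)(5 14)(11 15)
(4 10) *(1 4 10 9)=(10)(1 4 9)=[0, 4, 2, 3, 9, 5, 6, 7, 8, 1, 10]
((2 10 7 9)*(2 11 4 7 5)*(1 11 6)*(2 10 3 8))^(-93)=(1 7)(4 6)(5 10)(9 11)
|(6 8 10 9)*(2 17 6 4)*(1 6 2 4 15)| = |(1 6 8 10 9 15)(2 17)| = 6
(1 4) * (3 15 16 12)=(1 4)(3 15 16 12)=[0, 4, 2, 15, 1, 5, 6, 7, 8, 9, 10, 11, 3, 13, 14, 16, 12]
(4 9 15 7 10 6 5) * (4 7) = (4 9 15)(5 7 10 6) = [0, 1, 2, 3, 9, 7, 5, 10, 8, 15, 6, 11, 12, 13, 14, 4]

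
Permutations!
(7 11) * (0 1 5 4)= [1, 5, 2, 3, 0, 4, 6, 11, 8, 9, 10, 7]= (0 1 5 4)(7 11)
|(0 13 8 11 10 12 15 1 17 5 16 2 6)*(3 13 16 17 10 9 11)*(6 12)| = |(0 16 2 12 15 1 10 6)(3 13 8)(5 17)(9 11)| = 24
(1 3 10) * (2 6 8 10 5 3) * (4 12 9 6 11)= (1 2 11 4 12 9 6 8 10)(3 5)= [0, 2, 11, 5, 12, 3, 8, 7, 10, 6, 1, 4, 9]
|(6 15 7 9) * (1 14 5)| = |(1 14 5)(6 15 7 9)| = 12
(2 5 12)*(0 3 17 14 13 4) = (0 3 17 14 13 4)(2 5 12) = [3, 1, 5, 17, 0, 12, 6, 7, 8, 9, 10, 11, 2, 4, 13, 15, 16, 14]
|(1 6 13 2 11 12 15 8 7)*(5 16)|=18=|(1 6 13 2 11 12 15 8 7)(5 16)|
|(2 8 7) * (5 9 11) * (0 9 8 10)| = |(0 9 11 5 8 7 2 10)| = 8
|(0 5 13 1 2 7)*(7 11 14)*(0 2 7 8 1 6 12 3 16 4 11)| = 14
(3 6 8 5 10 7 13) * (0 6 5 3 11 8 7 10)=(0 6 7 13 11 8 3 5)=[6, 1, 2, 5, 4, 0, 7, 13, 3, 9, 10, 8, 12, 11]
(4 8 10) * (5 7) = (4 8 10)(5 7) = [0, 1, 2, 3, 8, 7, 6, 5, 10, 9, 4]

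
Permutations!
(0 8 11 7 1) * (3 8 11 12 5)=(0 11 7 1)(3 8 12 5)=[11, 0, 2, 8, 4, 3, 6, 1, 12, 9, 10, 7, 5]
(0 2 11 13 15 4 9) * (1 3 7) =(0 2 11 13 15 4 9)(1 3 7) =[2, 3, 11, 7, 9, 5, 6, 1, 8, 0, 10, 13, 12, 15, 14, 4]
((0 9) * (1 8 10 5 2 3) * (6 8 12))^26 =(1 6 10 2)(3 12 8 5)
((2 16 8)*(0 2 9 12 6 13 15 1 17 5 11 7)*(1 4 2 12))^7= ((0 12 6 13 15 4 2 16 8 9 1 17 5 11 7))^7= (0 16 7 2 11 4 5 15 17 13 1 6 9 12 8)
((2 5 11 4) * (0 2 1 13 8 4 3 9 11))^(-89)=((0 2 5)(1 13 8 4)(3 9 11))^(-89)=(0 2 5)(1 4 8 13)(3 9 11)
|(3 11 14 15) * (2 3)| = |(2 3 11 14 15)| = 5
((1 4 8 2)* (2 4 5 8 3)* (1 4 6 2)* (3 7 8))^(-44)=((1 5 3)(2 4 7 8 6))^(-44)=(1 5 3)(2 4 7 8 6)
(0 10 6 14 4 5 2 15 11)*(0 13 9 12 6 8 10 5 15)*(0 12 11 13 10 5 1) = (0 1)(2 12 6 14 4 15 13 9 11 10 8 5) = [1, 0, 12, 3, 15, 2, 14, 7, 5, 11, 8, 10, 6, 9, 4, 13]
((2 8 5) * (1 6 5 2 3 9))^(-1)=(1 9 3 5 6)(2 8)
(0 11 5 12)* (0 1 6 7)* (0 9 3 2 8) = [11, 6, 8, 2, 4, 12, 7, 9, 0, 3, 10, 5, 1] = (0 11 5 12 1 6 7 9 3 2 8)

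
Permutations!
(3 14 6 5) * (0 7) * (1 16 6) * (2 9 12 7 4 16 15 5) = (0 4 16 6 2 9 12 7)(1 15 5 3 14) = [4, 15, 9, 14, 16, 3, 2, 0, 8, 12, 10, 11, 7, 13, 1, 5, 6]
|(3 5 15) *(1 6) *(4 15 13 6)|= 7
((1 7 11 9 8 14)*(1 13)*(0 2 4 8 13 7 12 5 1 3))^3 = ((0 2 4 8 14 7 11 9 13 3)(1 12 5))^3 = (0 8 11 3 4 7 13 2 14 9)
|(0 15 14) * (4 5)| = |(0 15 14)(4 5)| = 6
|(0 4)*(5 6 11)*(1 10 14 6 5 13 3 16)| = |(0 4)(1 10 14 6 11 13 3 16)| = 8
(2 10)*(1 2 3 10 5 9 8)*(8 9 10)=[0, 2, 5, 8, 4, 10, 6, 7, 1, 9, 3]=(1 2 5 10 3 8)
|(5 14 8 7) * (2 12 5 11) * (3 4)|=14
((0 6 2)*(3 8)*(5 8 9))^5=(0 2 6)(3 9 5 8)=((0 6 2)(3 9 5 8))^5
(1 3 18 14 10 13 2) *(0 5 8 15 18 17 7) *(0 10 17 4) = [5, 3, 1, 4, 0, 8, 6, 10, 15, 9, 13, 11, 12, 2, 17, 18, 16, 7, 14] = (0 5 8 15 18 14 17 7 10 13 2 1 3 4)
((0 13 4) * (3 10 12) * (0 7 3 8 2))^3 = (0 7 12)(2 4 10)(3 8 13)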